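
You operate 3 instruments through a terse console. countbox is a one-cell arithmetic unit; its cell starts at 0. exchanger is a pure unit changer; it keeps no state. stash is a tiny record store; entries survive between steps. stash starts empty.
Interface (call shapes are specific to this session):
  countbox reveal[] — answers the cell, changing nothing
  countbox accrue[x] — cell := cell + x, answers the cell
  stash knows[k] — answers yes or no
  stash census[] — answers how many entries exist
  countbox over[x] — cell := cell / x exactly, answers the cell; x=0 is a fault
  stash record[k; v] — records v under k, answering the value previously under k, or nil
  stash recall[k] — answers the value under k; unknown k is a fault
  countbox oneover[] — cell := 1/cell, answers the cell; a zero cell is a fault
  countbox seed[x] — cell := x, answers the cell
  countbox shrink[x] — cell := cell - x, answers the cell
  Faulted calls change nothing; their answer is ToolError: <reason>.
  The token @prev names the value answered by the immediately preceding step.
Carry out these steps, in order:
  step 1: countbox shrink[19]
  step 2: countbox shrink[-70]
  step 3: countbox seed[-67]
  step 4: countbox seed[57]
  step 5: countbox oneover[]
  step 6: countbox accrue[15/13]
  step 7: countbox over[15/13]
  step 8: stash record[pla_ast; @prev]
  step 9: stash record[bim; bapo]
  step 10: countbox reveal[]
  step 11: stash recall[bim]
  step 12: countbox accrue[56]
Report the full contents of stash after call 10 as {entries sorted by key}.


Answer: {bim=bapo, pla_ast=868/855}

Derivation:
;; 1. countbox shrink(x=19) : -19
;; 2. countbox shrink(x=-70) : 51
;; 3. countbox seed(x=-67) : -67
;; 4. countbox seed(x=57) : 57
;; 5. countbox oneover() : 1/57
;; 6. countbox accrue(x=15/13) : 868/741
;; 7. countbox over(x=15/13) : 868/855
;; 8. stash record(k=pla_ast, v=@prev) : nil
;; 9. stash record(k=bim, v=bapo) : nil
;; 10. countbox reveal() : 868/855
;; 11. stash recall(k=bim) : bapo
;; 12. countbox accrue(x=56) : 48748/855


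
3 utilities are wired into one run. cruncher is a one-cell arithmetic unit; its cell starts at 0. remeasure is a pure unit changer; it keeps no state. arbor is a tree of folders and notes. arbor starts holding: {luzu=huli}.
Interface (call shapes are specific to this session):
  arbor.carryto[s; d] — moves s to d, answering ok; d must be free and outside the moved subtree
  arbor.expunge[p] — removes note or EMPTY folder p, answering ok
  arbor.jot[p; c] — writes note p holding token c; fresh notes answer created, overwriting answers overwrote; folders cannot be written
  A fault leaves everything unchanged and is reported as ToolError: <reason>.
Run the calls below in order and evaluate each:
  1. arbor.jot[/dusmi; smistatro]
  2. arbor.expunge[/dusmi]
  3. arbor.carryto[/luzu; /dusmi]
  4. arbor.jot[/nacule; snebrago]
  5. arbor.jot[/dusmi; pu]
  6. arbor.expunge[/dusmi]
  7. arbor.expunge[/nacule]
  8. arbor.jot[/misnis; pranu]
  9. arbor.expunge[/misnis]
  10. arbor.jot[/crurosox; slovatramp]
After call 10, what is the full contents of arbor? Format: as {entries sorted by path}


Answer: {crurosox=slovatramp}

Derivation:
% 1. arbor.jot(p=/dusmi, c=smistatro) ~> created
% 2. arbor.expunge(p=/dusmi) ~> ok
% 3. arbor.carryto(s=/luzu, d=/dusmi) ~> ok
% 4. arbor.jot(p=/nacule, c=snebrago) ~> created
% 5. arbor.jot(p=/dusmi, c=pu) ~> overwrote
% 6. arbor.expunge(p=/dusmi) ~> ok
% 7. arbor.expunge(p=/nacule) ~> ok
% 8. arbor.jot(p=/misnis, c=pranu) ~> created
% 9. arbor.expunge(p=/misnis) ~> ok
% 10. arbor.jot(p=/crurosox, c=slovatramp) ~> created


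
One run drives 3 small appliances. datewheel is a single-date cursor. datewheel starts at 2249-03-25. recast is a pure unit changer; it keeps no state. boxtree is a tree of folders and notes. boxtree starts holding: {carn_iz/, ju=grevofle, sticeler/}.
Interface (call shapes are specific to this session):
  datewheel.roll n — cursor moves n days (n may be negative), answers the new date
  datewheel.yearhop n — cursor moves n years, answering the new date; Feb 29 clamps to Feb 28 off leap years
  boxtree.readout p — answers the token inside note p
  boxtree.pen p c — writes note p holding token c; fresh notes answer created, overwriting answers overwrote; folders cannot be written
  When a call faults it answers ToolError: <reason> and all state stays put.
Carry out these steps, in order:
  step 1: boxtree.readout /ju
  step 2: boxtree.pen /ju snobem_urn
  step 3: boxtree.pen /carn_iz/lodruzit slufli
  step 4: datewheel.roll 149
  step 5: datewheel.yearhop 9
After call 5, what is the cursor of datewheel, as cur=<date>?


I try boxtree.readout on p='/ju', — result: grevofle.
Calling boxtree.pen on p='/ju', c='snobem_urn', and get overwrote.
Calling boxtree.pen on p='/carn_iz/lodruzit', c='slufli', — result: created.
Now I run datewheel.roll on n='149', which returns 2249-08-21.
Next I call datewheel.yearhop on n='9', — result: 2258-08-21.

Answer: cur=2258-08-21


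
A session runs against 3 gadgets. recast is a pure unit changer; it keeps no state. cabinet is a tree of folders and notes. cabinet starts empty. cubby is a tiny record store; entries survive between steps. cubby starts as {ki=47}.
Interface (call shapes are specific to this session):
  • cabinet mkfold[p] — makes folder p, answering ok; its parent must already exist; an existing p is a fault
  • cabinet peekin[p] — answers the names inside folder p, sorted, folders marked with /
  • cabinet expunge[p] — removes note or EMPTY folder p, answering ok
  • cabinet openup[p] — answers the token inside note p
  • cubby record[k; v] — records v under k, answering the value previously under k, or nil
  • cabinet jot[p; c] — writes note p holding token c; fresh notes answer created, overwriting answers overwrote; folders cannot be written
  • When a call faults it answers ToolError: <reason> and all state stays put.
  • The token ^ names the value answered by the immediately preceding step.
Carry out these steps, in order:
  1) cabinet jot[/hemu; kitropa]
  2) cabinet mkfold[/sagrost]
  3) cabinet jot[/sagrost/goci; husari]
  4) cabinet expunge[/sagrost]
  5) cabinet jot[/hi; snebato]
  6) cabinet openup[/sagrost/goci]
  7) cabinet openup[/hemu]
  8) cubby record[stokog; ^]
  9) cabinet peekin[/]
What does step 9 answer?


CALL cabinet jot[p='/hemu'; c='kitropa']
RET  created
CALL cabinet mkfold[p='/sagrost']
RET  ok
CALL cabinet jot[p='/sagrost/goci'; c='husari']
RET  created
CALL cabinet expunge[p='/sagrost']
RET  ToolError: not empty
CALL cabinet jot[p='/hi'; c='snebato']
RET  created
CALL cabinet openup[p='/sagrost/goci']
RET  husari
CALL cabinet openup[p='/hemu']
RET  kitropa
CALL cubby record[k='stokog'; v='^']
RET  nil
CALL cabinet peekin[p='/']
RET  [hemu, hi, sagrost/]

Answer: [hemu, hi, sagrost/]


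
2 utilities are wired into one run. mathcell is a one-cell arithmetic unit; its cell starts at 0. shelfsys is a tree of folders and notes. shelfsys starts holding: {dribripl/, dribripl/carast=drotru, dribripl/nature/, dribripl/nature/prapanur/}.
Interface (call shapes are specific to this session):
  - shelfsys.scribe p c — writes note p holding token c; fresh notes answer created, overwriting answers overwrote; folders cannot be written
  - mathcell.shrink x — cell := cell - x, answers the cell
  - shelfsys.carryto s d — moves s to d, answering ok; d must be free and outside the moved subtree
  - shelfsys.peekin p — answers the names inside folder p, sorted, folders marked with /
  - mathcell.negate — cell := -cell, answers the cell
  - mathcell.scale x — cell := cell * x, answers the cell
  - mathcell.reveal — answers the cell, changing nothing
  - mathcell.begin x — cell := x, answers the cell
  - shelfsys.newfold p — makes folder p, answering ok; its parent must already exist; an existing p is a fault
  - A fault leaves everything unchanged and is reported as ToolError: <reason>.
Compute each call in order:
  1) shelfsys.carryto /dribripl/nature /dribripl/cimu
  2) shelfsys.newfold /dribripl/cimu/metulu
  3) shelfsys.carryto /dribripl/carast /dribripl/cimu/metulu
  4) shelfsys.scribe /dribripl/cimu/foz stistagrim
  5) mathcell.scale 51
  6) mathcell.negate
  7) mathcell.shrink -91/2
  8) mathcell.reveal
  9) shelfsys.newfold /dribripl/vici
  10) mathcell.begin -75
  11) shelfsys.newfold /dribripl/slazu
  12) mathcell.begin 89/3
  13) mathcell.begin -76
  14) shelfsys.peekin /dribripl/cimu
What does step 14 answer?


Answer: [foz, metulu/, prapanur/]

Derivation:
% carryto s→/dribripl/nature d→/dribripl/cimu
[out] ok
% newfold p→/dribripl/cimu/metulu
[out] ok
% carryto s→/dribripl/carast d→/dribripl/cimu/metulu
[out] ToolError: exists
% scribe p→/dribripl/cimu/foz c→stistagrim
[out] created
% scale x→51
[out] 0
% negate
[out] 0
% shrink x→-91/2
[out] 91/2
% reveal
[out] 91/2
% newfold p→/dribripl/vici
[out] ok
% begin x→-75
[out] -75
% newfold p→/dribripl/slazu
[out] ok
% begin x→89/3
[out] 89/3
% begin x→-76
[out] -76
% peekin p→/dribripl/cimu
[out] [foz, metulu/, prapanur/]


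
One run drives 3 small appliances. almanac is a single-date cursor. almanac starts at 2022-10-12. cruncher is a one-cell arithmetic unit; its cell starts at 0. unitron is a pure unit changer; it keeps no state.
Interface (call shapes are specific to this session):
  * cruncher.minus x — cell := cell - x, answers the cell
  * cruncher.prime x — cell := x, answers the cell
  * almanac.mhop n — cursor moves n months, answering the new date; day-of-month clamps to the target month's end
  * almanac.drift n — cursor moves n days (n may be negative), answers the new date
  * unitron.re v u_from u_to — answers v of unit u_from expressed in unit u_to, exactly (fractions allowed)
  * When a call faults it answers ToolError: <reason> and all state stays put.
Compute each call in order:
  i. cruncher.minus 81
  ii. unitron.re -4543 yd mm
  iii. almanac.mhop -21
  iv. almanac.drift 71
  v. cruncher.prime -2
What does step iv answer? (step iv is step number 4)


Answer: 2021-03-24

Derivation:
Step: cruncher.minus[81]
Result: -81
Step: unitron.re[-4543; yd; mm]
Result: -20770596/5
Step: almanac.mhop[-21]
Result: 2021-01-12
Step: almanac.drift[71]
Result: 2021-03-24
Step: cruncher.prime[-2]
Result: -2


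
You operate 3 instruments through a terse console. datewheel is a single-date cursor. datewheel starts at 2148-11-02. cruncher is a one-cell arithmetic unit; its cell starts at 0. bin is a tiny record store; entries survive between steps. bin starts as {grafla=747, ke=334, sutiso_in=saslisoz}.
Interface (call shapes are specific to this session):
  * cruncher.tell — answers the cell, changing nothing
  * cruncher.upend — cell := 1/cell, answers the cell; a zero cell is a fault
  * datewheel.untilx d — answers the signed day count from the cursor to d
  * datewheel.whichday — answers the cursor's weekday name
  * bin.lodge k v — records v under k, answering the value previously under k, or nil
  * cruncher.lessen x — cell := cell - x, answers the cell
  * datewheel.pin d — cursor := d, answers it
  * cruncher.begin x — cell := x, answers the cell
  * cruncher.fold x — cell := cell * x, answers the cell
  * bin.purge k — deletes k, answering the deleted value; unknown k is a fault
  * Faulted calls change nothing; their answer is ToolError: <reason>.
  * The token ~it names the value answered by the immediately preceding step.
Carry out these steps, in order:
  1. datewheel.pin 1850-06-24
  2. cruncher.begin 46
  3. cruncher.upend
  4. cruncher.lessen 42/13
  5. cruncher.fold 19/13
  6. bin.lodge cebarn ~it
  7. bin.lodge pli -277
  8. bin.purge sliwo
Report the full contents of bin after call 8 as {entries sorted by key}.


Answer: {cebarn=-36461/7774, grafla=747, ke=334, pli=-277, sutiso_in=saslisoz}

Derivation:
>> pin(d='1850-06-24')
<< 1850-06-24
>> begin(x='46')
<< 46
>> upend()
<< 1/46
>> lessen(x='42/13')
<< -1919/598
>> fold(x='19/13')
<< -36461/7774
>> lodge(k='cebarn', v='~it')
<< nil
>> lodge(k='pli', v='-277')
<< nil
>> purge(k='sliwo')
<< ToolError: no such key sliwo


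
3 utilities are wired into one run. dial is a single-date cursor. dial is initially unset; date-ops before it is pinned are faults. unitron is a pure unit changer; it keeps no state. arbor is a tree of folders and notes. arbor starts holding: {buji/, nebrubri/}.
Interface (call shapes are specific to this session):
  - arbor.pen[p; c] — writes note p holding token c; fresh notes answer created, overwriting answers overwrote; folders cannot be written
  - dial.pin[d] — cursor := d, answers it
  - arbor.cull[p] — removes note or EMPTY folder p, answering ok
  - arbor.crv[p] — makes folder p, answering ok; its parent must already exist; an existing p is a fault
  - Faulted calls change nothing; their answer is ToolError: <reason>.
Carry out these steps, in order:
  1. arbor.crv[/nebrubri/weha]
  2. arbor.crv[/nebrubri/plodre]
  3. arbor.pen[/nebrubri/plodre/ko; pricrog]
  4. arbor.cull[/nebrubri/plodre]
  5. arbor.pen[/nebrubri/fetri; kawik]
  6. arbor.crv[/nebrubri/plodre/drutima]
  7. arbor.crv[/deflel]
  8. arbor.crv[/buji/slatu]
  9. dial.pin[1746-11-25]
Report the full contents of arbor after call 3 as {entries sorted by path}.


Answer: {buji/, nebrubri/, nebrubri/plodre/, nebrubri/plodre/ko=pricrog, nebrubri/weha/}

Derivation:
-> arbor.crv(p='/nebrubri/weha')
<- ok
-> arbor.crv(p='/nebrubri/plodre')
<- ok
-> arbor.pen(p='/nebrubri/plodre/ko', c='pricrog')
<- created
-> arbor.cull(p='/nebrubri/plodre')
<- ToolError: not empty
-> arbor.pen(p='/nebrubri/fetri', c='kawik')
<- created
-> arbor.crv(p='/nebrubri/plodre/drutima')
<- ok
-> arbor.crv(p='/deflel')
<- ok
-> arbor.crv(p='/buji/slatu')
<- ok
-> dial.pin(d='1746-11-25')
<- 1746-11-25


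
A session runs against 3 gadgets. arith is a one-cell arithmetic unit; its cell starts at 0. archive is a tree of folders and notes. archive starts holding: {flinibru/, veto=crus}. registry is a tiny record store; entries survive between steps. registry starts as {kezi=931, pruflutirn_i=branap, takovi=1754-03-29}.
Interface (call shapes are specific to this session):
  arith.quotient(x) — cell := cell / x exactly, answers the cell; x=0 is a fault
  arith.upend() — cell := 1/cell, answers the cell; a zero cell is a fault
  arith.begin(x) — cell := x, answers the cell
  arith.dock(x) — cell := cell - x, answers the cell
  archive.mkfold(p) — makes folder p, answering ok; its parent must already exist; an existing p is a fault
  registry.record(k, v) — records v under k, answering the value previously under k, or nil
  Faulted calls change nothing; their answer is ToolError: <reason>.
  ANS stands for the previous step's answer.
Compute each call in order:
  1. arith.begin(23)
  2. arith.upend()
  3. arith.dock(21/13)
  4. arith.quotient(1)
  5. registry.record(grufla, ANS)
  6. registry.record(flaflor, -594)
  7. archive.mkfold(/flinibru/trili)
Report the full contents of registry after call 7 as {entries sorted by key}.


Answer: {flaflor=-594, grufla=-470/299, kezi=931, pruflutirn_i=branap, takovi=1754-03-29}

Derivation:
~$ arith.begin x: 23
  23
~$ arith.upend
  1/23
~$ arith.dock x: 21/13
  -470/299
~$ arith.quotient x: 1
  -470/299
~$ registry.record k: grufla v: ANS
  nil
~$ registry.record k: flaflor v: -594
  nil
~$ archive.mkfold p: /flinibru/trili
  ok


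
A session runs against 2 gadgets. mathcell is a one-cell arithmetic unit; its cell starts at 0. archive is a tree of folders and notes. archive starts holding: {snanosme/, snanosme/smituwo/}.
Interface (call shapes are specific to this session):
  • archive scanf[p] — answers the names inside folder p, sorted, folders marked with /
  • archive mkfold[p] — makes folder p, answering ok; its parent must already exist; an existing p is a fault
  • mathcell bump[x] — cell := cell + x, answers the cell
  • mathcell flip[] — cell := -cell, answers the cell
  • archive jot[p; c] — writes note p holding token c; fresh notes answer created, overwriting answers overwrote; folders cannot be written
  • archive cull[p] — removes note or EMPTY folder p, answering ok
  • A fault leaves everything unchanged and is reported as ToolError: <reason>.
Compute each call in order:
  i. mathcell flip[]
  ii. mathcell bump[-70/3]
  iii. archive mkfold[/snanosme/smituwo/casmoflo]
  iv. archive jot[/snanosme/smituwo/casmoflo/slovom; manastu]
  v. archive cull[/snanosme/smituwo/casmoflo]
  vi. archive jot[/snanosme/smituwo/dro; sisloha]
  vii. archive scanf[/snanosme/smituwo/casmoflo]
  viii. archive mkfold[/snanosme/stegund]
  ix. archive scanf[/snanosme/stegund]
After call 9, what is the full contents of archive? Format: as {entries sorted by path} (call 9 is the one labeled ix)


Answer: {snanosme/, snanosme/smituwo/, snanosme/smituwo/casmoflo/, snanosme/smituwo/casmoflo/slovom=manastu, snanosme/smituwo/dro=sisloha, snanosme/stegund/}

Derivation:
Do: mathcell flip[]
See: 0
Do: mathcell bump[x='-70/3']
See: -70/3
Do: archive mkfold[p='/snanosme/smituwo/casmoflo']
See: ok
Do: archive jot[p='/snanosme/smituwo/casmoflo/slovom'; c='manastu']
See: created
Do: archive cull[p='/snanosme/smituwo/casmoflo']
See: ToolError: not empty
Do: archive jot[p='/snanosme/smituwo/dro'; c='sisloha']
See: created
Do: archive scanf[p='/snanosme/smituwo/casmoflo']
See: [slovom]
Do: archive mkfold[p='/snanosme/stegund']
See: ok
Do: archive scanf[p='/snanosme/stegund']
See: []


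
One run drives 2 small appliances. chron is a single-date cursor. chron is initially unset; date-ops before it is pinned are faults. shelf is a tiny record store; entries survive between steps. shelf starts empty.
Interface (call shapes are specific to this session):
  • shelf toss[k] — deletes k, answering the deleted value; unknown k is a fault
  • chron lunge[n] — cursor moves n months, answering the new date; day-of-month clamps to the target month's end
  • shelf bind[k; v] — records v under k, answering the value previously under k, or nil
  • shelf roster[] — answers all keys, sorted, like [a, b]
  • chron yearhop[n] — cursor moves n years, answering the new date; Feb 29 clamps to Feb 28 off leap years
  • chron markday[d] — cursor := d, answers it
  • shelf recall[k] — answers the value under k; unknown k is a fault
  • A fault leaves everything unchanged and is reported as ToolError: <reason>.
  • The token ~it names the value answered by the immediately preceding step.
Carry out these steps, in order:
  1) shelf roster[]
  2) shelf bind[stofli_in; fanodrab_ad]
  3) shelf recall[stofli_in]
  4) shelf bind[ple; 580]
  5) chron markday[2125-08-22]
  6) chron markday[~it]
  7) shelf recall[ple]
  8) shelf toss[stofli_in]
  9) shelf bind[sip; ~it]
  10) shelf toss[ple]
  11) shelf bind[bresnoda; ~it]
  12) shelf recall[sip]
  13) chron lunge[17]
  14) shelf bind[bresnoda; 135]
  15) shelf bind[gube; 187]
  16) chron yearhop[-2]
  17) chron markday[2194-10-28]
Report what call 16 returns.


~$ shelf roster
:: []
~$ shelf bind k→stofli_in v→fanodrab_ad
:: nil
~$ shelf recall k→stofli_in
:: fanodrab_ad
~$ shelf bind k→ple v→580
:: nil
~$ chron markday d→2125-08-22
:: 2125-08-22
~$ chron markday d→~it
:: 2125-08-22
~$ shelf recall k→ple
:: 580
~$ shelf toss k→stofli_in
:: fanodrab_ad
~$ shelf bind k→sip v→~it
:: nil
~$ shelf toss k→ple
:: 580
~$ shelf bind k→bresnoda v→~it
:: nil
~$ shelf recall k→sip
:: fanodrab_ad
~$ chron lunge n→17
:: 2127-01-22
~$ shelf bind k→bresnoda v→135
:: 580
~$ shelf bind k→gube v→187
:: nil
~$ chron yearhop n→-2
:: 2125-01-22
~$ chron markday d→2194-10-28
:: 2194-10-28

Answer: 2125-01-22


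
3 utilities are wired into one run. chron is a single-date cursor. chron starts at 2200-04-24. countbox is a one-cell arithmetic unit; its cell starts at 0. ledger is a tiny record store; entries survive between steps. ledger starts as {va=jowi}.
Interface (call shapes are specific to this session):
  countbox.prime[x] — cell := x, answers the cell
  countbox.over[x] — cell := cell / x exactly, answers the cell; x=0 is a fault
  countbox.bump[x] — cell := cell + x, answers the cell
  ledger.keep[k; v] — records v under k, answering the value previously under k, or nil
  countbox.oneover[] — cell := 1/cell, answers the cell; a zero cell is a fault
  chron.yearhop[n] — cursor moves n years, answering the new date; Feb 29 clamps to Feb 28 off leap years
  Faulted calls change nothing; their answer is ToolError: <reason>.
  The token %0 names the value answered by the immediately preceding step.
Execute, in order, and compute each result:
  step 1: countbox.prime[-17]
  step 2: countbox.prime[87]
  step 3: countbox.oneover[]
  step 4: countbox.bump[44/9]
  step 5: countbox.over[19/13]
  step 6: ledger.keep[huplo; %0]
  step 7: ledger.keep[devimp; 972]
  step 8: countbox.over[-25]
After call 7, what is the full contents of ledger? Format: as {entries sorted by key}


Answer: {devimp=972, huplo=16627/4959, va=jowi}

Derivation:
Act: prime[-17]
Obs: -17
Act: prime[87]
Obs: 87
Act: oneover[]
Obs: 1/87
Act: bump[44/9]
Obs: 1279/261
Act: over[19/13]
Obs: 16627/4959
Act: keep[huplo; %0]
Obs: nil
Act: keep[devimp; 972]
Obs: nil
Act: over[-25]
Obs: -16627/123975


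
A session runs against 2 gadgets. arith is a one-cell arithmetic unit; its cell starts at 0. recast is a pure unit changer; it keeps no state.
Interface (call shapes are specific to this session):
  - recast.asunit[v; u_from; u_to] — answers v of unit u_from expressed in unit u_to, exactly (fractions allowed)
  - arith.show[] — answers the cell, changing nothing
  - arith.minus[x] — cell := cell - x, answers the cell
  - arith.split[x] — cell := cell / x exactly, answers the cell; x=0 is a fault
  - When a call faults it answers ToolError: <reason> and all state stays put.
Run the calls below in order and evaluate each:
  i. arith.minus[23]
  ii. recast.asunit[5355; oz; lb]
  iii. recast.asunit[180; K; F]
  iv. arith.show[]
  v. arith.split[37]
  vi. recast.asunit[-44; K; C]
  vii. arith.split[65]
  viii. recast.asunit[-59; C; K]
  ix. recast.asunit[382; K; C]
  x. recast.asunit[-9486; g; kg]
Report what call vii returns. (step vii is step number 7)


Answer: -23/2405

Derivation:
~$ arith.minus x=23
[out] -23
~$ recast.asunit v=5355 u_from=oz u_to=lb
[out] 5355/16
~$ recast.asunit v=180 u_from=K u_to=F
[out] -13567/100
~$ arith.show
[out] -23
~$ arith.split x=37
[out] -23/37
~$ recast.asunit v=-44 u_from=K u_to=C
[out] -6343/20
~$ arith.split x=65
[out] -23/2405
~$ recast.asunit v=-59 u_from=C u_to=K
[out] 4283/20
~$ recast.asunit v=382 u_from=K u_to=C
[out] 2177/20
~$ recast.asunit v=-9486 u_from=g u_to=kg
[out] -4743/500


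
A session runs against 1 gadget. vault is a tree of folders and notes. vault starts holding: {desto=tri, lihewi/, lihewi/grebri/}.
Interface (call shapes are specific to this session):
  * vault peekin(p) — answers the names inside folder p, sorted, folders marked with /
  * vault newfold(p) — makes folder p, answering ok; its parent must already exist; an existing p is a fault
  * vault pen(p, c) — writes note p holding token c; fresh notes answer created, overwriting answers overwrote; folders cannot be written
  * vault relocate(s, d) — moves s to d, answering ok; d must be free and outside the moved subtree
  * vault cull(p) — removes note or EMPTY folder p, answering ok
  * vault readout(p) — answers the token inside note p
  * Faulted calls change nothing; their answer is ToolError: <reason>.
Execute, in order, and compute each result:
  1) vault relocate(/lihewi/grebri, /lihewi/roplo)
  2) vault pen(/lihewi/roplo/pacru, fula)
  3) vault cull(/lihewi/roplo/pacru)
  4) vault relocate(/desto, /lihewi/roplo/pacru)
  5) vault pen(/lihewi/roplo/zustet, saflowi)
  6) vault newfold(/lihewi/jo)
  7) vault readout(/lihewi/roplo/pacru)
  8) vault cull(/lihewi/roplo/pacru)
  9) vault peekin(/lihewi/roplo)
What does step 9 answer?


Answer: [zustet]

Derivation:
[in] vault relocate /lihewi/grebri /lihewi/roplo
[out] ok
[in] vault pen /lihewi/roplo/pacru fula
[out] created
[in] vault cull /lihewi/roplo/pacru
[out] ok
[in] vault relocate /desto /lihewi/roplo/pacru
[out] ok
[in] vault pen /lihewi/roplo/zustet saflowi
[out] created
[in] vault newfold /lihewi/jo
[out] ok
[in] vault readout /lihewi/roplo/pacru
[out] tri
[in] vault cull /lihewi/roplo/pacru
[out] ok
[in] vault peekin /lihewi/roplo
[out] [zustet]


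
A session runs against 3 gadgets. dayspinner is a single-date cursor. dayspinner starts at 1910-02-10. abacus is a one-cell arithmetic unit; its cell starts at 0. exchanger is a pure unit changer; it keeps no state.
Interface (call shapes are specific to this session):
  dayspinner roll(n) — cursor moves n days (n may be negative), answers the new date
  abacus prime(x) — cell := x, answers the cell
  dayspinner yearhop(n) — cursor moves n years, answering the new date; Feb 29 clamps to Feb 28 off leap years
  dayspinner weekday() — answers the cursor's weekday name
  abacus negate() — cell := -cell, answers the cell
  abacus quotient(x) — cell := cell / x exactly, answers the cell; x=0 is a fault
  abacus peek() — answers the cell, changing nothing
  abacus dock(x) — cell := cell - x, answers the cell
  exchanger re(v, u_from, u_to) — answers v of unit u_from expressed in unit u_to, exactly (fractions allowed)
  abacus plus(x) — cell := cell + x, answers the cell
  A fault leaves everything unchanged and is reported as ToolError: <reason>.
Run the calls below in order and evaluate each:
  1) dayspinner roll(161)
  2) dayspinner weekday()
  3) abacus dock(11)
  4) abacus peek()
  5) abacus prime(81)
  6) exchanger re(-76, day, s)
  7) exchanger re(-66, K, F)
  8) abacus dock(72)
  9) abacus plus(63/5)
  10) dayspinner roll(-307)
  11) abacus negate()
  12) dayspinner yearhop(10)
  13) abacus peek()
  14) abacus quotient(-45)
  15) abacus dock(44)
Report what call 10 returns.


Answer: 1909-09-17

Derivation:
% dayspinner roll(n=161) : 1910-07-21
% dayspinner weekday() : Thursday
% abacus dock(x=11) : -11
% abacus peek() : -11
% abacus prime(x=81) : 81
% exchanger re(v=-76, u_from=day, u_to=s) : -6566400
% exchanger re(v=-66, u_from=K, u_to=F) : -57847/100
% abacus dock(x=72) : 9
% abacus plus(x=63/5) : 108/5
% dayspinner roll(n=-307) : 1909-09-17
% abacus negate() : -108/5
% dayspinner yearhop(n=10) : 1919-09-17
% abacus peek() : -108/5
% abacus quotient(x=-45) : 12/25
% abacus dock(x=44) : -1088/25


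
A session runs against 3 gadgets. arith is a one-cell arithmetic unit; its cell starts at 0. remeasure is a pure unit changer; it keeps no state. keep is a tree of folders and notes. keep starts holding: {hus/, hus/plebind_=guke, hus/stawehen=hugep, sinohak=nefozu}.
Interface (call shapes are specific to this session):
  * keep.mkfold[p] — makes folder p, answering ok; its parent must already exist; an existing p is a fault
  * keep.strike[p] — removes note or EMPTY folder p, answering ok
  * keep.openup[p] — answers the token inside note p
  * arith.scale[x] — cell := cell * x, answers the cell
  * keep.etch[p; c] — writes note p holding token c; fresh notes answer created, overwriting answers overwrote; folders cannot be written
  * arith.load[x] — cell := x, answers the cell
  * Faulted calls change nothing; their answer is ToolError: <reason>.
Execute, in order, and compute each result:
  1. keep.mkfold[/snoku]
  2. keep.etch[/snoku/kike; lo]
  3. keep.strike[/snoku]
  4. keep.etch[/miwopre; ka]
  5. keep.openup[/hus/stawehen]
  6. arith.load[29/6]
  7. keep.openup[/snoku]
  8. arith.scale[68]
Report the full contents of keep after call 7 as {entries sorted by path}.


Answer: {hus/, hus/plebind_=guke, hus/stawehen=hugep, miwopre=ka, sinohak=nefozu, snoku/, snoku/kike=lo}

Derivation:
~$ mkfold p: /snoku
[out] ok
~$ etch p: /snoku/kike c: lo
[out] created
~$ strike p: /snoku
[out] ToolError: not empty
~$ etch p: /miwopre c: ka
[out] created
~$ openup p: /hus/stawehen
[out] hugep
~$ load x: 29/6
[out] 29/6
~$ openup p: /snoku
[out] ToolError: is a directory
~$ scale x: 68
[out] 986/3


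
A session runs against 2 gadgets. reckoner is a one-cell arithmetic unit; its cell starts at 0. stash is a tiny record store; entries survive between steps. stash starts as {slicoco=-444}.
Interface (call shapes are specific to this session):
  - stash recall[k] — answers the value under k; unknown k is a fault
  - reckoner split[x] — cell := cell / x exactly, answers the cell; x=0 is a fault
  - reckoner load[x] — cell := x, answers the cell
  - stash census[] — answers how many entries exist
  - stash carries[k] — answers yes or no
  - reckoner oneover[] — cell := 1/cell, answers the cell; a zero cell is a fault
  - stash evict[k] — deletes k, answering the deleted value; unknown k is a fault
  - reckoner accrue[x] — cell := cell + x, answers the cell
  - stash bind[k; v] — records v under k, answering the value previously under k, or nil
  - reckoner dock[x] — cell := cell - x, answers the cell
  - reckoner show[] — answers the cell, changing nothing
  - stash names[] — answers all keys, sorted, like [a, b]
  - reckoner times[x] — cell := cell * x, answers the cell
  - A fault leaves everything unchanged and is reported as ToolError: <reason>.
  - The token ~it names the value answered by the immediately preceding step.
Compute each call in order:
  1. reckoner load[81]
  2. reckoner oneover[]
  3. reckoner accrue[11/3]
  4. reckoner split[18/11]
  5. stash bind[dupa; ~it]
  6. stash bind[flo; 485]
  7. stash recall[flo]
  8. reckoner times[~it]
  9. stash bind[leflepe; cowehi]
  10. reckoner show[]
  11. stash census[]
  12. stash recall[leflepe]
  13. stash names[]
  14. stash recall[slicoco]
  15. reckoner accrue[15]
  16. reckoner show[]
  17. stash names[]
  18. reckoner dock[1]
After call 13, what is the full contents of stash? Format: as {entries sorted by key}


CALL reckoner load[x: 81]
RET  81
CALL reckoner oneover[]
RET  1/81
CALL reckoner accrue[x: 11/3]
RET  298/81
CALL reckoner split[x: 18/11]
RET  1639/729
CALL stash bind[k: dupa; v: ~it]
RET  nil
CALL stash bind[k: flo; v: 485]
RET  nil
CALL stash recall[k: flo]
RET  485
CALL reckoner times[x: ~it]
RET  794915/729
CALL stash bind[k: leflepe; v: cowehi]
RET  nil
CALL reckoner show[]
RET  794915/729
CALL stash census[]
RET  4
CALL stash recall[k: leflepe]
RET  cowehi
CALL stash names[]
RET  [dupa, flo, leflepe, slicoco]
CALL stash recall[k: slicoco]
RET  -444
CALL reckoner accrue[x: 15]
RET  805850/729
CALL reckoner show[]
RET  805850/729
CALL stash names[]
RET  [dupa, flo, leflepe, slicoco]
CALL reckoner dock[x: 1]
RET  805121/729

Answer: {dupa=1639/729, flo=485, leflepe=cowehi, slicoco=-444}


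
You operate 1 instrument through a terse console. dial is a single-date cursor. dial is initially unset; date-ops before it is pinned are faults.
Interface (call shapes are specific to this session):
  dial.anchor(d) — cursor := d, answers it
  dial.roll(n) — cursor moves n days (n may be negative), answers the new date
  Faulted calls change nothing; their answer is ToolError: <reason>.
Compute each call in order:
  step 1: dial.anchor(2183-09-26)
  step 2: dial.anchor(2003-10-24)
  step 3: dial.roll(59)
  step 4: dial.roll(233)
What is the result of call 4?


>> anchor(d: 2183-09-26)
<< 2183-09-26
>> anchor(d: 2003-10-24)
<< 2003-10-24
>> roll(n: 59)
<< 2003-12-22
>> roll(n: 233)
<< 2004-08-11

Answer: 2004-08-11


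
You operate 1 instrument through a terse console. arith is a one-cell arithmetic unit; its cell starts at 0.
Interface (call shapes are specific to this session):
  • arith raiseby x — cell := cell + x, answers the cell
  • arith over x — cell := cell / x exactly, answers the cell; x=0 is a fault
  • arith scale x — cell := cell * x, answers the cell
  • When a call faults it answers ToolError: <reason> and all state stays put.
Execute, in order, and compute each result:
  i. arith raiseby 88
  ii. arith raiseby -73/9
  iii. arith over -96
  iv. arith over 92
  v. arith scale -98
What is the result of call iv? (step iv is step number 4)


Answer: -719/79488

Derivation:
# 1. arith raiseby(x→88) => 88
# 2. arith raiseby(x→-73/9) => 719/9
# 3. arith over(x→-96) => -719/864
# 4. arith over(x→92) => -719/79488
# 5. arith scale(x→-98) => 35231/39744


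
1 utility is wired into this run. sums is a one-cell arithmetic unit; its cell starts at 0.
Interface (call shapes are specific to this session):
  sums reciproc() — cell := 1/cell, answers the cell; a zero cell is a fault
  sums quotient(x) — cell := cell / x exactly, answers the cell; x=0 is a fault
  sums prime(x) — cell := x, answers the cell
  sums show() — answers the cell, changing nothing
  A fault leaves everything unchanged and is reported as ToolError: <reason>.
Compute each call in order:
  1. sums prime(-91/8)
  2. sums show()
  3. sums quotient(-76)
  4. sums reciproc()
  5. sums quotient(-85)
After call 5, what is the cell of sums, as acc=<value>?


==> sums prime(-91/8)
<== -91/8
==> sums show()
<== -91/8
==> sums quotient(-76)
<== 91/608
==> sums reciproc()
<== 608/91
==> sums quotient(-85)
<== -608/7735

Answer: acc=-608/7735


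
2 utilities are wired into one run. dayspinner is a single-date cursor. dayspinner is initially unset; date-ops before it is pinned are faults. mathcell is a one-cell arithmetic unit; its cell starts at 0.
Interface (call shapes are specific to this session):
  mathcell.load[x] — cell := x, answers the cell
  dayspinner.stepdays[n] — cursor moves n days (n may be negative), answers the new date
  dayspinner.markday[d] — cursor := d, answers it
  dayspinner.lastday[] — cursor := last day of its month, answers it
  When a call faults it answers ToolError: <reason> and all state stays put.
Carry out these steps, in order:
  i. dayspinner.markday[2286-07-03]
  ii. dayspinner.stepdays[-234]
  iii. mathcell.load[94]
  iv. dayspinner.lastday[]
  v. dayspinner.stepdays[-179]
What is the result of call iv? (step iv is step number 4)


>> dayspinner.markday(2286-07-03)
<< 2286-07-03
>> dayspinner.stepdays(-234)
<< 2285-11-11
>> mathcell.load(94)
<< 94
>> dayspinner.lastday()
<< 2285-11-30
>> dayspinner.stepdays(-179)
<< 2285-06-04

Answer: 2285-11-30


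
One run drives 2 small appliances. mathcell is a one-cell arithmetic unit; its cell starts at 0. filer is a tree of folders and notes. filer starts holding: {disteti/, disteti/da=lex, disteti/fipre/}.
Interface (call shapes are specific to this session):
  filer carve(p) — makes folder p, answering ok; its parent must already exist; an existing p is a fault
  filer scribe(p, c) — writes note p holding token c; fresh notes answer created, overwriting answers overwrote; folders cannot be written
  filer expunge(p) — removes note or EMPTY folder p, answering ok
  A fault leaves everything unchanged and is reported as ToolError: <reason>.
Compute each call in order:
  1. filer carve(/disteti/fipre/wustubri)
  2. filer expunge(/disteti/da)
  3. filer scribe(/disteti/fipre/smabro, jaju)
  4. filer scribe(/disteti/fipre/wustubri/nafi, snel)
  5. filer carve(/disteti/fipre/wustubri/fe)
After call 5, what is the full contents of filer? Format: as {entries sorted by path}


CALL filer carve[p: /disteti/fipre/wustubri]
RET  ok
CALL filer expunge[p: /disteti/da]
RET  ok
CALL filer scribe[p: /disteti/fipre/smabro; c: jaju]
RET  created
CALL filer scribe[p: /disteti/fipre/wustubri/nafi; c: snel]
RET  created
CALL filer carve[p: /disteti/fipre/wustubri/fe]
RET  ok

Answer: {disteti/, disteti/fipre/, disteti/fipre/smabro=jaju, disteti/fipre/wustubri/, disteti/fipre/wustubri/fe/, disteti/fipre/wustubri/nafi=snel}


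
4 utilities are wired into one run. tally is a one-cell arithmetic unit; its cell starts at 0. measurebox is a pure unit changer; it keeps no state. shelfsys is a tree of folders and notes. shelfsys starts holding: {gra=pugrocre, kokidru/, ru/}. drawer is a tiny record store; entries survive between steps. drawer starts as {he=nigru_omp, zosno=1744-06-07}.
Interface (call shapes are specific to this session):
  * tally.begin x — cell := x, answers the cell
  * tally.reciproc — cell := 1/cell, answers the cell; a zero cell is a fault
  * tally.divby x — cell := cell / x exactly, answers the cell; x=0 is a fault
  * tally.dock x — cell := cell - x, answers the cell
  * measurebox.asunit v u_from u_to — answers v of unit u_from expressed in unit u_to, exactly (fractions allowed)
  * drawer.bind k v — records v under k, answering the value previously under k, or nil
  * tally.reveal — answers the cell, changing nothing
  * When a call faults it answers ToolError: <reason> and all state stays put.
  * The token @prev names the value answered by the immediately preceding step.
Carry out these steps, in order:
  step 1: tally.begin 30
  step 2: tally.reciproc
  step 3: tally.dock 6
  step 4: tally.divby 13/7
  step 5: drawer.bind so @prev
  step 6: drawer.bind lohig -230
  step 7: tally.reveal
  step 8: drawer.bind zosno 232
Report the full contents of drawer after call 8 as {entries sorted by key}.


Answer: {he=nigru_omp, lohig=-230, so=-1253/390, zosno=232}

Derivation:
-- 1. tally.begin(30) ~> 30
-- 2. tally.reciproc() ~> 1/30
-- 3. tally.dock(6) ~> -179/30
-- 4. tally.divby(13/7) ~> -1253/390
-- 5. drawer.bind(so, @prev) ~> nil
-- 6. drawer.bind(lohig, -230) ~> nil
-- 7. tally.reveal() ~> -1253/390
-- 8. drawer.bind(zosno, 232) ~> 1744-06-07


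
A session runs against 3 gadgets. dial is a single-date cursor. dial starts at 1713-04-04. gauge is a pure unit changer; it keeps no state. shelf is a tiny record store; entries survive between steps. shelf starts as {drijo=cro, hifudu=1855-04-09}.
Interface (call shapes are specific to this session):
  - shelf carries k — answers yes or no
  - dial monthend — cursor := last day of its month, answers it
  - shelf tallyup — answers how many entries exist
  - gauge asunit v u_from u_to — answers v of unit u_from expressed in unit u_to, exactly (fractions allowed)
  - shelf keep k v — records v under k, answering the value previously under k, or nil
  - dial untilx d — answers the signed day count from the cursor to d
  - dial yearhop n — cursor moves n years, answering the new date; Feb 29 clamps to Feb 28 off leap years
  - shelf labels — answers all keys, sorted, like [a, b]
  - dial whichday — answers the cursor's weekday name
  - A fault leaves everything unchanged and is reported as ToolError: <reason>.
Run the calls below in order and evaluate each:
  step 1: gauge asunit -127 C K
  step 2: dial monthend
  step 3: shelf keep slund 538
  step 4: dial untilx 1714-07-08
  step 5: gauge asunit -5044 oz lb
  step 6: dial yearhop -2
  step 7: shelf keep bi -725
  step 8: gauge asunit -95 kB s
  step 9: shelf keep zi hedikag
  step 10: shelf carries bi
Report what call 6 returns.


Answer: 1711-04-30

Derivation:
>> gauge asunit(v='-127', u_from='C', u_to='K')
<< 2923/20
>> dial monthend()
<< 1713-04-30
>> shelf keep(k='slund', v='538')
<< nil
>> dial untilx(d='1714-07-08')
<< 434
>> gauge asunit(v='-5044', u_from='oz', u_to='lb')
<< -1261/4
>> dial yearhop(n='-2')
<< 1711-04-30
>> shelf keep(k='bi', v='-725')
<< nil
>> gauge asunit(v='-95', u_from='kB', u_to='s')
<< ToolError: incompatible units
>> shelf keep(k='zi', v='hedikag')
<< nil
>> shelf carries(k='bi')
<< yes


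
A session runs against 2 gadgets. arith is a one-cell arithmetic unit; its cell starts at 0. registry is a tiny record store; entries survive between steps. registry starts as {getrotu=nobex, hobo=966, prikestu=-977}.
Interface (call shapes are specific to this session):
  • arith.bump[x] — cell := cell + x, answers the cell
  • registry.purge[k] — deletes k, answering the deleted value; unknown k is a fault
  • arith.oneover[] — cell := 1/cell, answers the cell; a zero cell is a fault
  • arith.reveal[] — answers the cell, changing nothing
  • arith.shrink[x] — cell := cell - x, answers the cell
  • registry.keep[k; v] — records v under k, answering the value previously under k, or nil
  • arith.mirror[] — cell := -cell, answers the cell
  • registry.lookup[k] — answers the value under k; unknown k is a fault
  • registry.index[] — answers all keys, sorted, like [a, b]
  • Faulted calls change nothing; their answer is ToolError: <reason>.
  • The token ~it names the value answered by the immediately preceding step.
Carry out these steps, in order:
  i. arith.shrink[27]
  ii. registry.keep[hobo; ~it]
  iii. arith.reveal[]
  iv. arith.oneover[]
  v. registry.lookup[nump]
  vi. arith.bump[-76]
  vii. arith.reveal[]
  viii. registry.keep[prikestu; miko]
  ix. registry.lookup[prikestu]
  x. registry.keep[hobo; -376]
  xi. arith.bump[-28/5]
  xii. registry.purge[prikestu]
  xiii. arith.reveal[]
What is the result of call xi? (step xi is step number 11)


Answer: -11021/135

Derivation:
# arith.shrink(x: 27) => -27
# registry.keep(k: hobo, v: ~it) => 966
# arith.reveal() => -27
# arith.oneover() => -1/27
# registry.lookup(k: nump) => ToolError: no such key nump
# arith.bump(x: -76) => -2053/27
# arith.reveal() => -2053/27
# registry.keep(k: prikestu, v: miko) => -977
# registry.lookup(k: prikestu) => miko
# registry.keep(k: hobo, v: -376) => -27
# arith.bump(x: -28/5) => -11021/135
# registry.purge(k: prikestu) => miko
# arith.reveal() => -11021/135
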